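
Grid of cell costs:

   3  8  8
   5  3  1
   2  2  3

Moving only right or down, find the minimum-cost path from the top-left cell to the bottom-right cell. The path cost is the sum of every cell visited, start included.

Best path: r0c0→r1c0→r1c1→r1c2→r2c2
Cost: 3 + 5 + 3 + 1 + 3 = 15
For comparison, the top-then-right route costs 23.

15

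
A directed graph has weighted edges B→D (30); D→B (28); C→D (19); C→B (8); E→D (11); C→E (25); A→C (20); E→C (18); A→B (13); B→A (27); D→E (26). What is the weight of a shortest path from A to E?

45

Routes from A to E:
A -> C -> D -> E: 20 + 19 + 26 = 65
A -> C -> B -> D -> E: 20 + 8 + 30 + 26 = 84
A -> C -> E: 20 + 25 = 45
A -> B -> D -> E: 13 + 30 + 26 = 69
The minimum is 45.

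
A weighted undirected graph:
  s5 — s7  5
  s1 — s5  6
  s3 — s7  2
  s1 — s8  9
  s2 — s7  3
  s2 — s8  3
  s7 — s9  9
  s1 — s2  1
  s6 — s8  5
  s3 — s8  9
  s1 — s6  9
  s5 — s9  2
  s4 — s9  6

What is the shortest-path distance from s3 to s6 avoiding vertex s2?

A few of the s3→s6 routes:
s3-s8-s1-s6: 9 + 9 + 9 = 27
s3-s8-s6: 9 + 5 = 14
s3-s7-s5-s1-s6: 2 + 5 + 6 + 9 = 22
Best route has total 14.

14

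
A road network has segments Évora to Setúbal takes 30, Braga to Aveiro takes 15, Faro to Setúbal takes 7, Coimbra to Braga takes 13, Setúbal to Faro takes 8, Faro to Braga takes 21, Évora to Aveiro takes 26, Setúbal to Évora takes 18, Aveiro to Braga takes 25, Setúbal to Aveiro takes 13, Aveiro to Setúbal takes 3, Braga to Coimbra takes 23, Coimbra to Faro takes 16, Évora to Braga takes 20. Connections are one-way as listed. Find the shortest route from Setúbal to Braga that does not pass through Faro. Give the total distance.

38

Candidate routes:
Setúbal-Évora-Braga: 18 + 20 = 38
Setúbal-Évora-Aveiro-Braga: 18 + 26 + 25 = 69
Setúbal-Aveiro-Braga: 13 + 25 = 38
The minimum is 38.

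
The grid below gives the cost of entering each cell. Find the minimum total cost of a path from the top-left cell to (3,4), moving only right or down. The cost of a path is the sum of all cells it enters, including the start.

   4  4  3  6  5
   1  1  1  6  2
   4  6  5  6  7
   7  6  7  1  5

24

Path [0,0] → [1,0] → [1,1] → [1,2] → [2,2] → [2,3] → [3,3] → [3,4]: 4 + 1 + 1 + 1 + 5 + 6 + 1 + 5 = 24.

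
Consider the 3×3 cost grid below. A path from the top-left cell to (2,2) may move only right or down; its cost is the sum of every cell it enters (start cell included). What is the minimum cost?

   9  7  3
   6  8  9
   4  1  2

One optimal route is r0c0 -> r1c0 -> r2c0 -> r2c1 -> r2c2.
Its cost is 9 + 6 + 4 + 1 + 2 = 22.
For comparison, the top-then-right route costs 30.

22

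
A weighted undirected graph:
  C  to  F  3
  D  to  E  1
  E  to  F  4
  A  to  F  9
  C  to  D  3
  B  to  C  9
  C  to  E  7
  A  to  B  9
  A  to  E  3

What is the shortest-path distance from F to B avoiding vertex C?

Paths from F to B avoiding C:
F → E → A → B: 4 + 3 + 9 = 16
F → A → B: 9 + 9 = 18
Shortest: 16.

16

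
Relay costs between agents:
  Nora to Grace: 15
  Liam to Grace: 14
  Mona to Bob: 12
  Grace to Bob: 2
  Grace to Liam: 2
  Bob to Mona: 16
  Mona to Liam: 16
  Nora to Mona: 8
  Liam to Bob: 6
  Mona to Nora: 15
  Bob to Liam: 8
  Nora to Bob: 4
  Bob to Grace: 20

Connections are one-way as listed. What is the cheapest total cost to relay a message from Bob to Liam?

8

Candidate routes:
Bob -> Liam: 8
Bob -> Mona -> Liam: 16 + 16 = 32
Bob -> Mona -> Nora -> Grace -> Liam: 16 + 15 + 15 + 2 = 48
Bob -> Grace -> Liam: 20 + 2 = 22
Shortest: 8.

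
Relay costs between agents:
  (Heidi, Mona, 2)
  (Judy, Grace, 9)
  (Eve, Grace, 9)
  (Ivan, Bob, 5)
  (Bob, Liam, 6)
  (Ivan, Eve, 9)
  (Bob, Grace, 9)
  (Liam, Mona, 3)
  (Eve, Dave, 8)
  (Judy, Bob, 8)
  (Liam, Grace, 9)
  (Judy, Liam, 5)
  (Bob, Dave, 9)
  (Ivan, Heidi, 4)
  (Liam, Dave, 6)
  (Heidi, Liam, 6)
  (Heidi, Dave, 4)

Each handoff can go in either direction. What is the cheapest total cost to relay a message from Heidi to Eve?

12

Some routes from Heidi to Eve:
Heidi - Mona - Liam - Grace - Eve: 2 + 3 + 9 + 9 = 23
Heidi - Dave - Eve: 4 + 8 = 12
Heidi - Mona - Liam - Dave - Eve: 2 + 3 + 6 + 8 = 19
Heidi - Liam - Dave - Eve: 6 + 6 + 8 = 20
Heidi - Ivan - Eve: 4 + 9 = 13
Best route has total 12.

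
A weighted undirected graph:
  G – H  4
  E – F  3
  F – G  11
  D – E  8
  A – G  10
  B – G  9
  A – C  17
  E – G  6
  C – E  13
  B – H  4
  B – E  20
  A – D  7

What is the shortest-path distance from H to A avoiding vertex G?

Paths from H to A avoiding G:
H - B - E - D - A: 4 + 20 + 8 + 7 = 39
H - B - E - C - A: 4 + 20 + 13 + 17 = 54
The minimum is 39.

39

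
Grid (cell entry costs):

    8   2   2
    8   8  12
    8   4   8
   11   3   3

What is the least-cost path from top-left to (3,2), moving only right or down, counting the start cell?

One optimal route is (0,0)→(0,1)→(1,1)→(2,1)→(3,1)→(3,2).
Its cost is 8 + 2 + 8 + 4 + 3 + 3 = 28.
(Top row then right column would cost 35.)

28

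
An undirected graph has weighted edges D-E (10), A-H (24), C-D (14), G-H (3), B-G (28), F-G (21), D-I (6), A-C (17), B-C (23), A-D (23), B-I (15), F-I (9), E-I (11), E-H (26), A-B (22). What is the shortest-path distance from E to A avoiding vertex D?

48

Comparing a few candidate routes:
E -> H -> A: 26 + 24 = 50
E -> I -> B -> A: 11 + 15 + 22 = 48
E -> I -> B -> C -> A: 11 + 15 + 23 + 17 = 66
The minimum is 48.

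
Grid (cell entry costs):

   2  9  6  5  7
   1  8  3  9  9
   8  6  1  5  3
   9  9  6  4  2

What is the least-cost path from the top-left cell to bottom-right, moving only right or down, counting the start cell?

Best path: [0,0] → [1,0] → [1,1] → [1,2] → [2,2] → [2,3] → [2,4] → [3,4]
Cost: 2 + 1 + 8 + 3 + 1 + 5 + 3 + 2 = 25

25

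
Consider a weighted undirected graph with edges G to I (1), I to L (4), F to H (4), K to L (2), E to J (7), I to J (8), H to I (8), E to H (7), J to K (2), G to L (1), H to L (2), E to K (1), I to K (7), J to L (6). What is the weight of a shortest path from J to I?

A few of the J→I routes:
J -> K -> L -> G -> I: 2 + 2 + 1 + 1 = 6
J -> I: 8
J -> K -> L -> I: 2 + 2 + 4 = 8
The minimum is 6.

6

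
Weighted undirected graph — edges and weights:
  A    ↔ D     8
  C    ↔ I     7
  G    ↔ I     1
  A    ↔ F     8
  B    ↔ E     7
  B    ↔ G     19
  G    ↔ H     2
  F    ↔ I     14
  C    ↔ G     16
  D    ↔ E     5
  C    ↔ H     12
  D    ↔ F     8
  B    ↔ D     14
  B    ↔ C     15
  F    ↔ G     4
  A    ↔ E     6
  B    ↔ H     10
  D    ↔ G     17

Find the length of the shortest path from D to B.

12

Some routes from D to B:
D → B: 14
D → A → E → B: 8 + 6 + 7 = 21
D → E → B: 5 + 7 = 12
D → F → G → H → B: 8 + 4 + 2 + 10 = 24
Best route has total 12.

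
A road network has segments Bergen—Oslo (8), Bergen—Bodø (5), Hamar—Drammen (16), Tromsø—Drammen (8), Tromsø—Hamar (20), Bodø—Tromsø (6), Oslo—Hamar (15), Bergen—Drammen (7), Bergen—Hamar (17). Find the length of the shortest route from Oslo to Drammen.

Comparing a few candidate routes:
Oslo-Bergen-Hamar-Drammen: 8 + 17 + 16 = 41
Oslo-Hamar-Tromsø-Drammen: 15 + 20 + 8 = 43
Oslo-Hamar-Bergen-Drammen: 15 + 17 + 7 = 39
Oslo-Bergen-Drammen: 8 + 7 = 15
Oslo-Hamar-Drammen: 15 + 16 = 31
Oslo-Bergen-Bodø-Tromsø-Drammen: 8 + 5 + 6 + 8 = 27
Shortest: 15 km.

15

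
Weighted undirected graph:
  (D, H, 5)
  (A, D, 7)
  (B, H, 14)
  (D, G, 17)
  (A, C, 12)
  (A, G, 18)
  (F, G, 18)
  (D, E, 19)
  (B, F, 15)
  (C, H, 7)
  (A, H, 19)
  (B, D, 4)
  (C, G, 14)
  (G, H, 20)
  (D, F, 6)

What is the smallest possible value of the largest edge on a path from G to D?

14

Checking several routes:
G -> C -> H -> D: max(14, 7, 5) = 14
G -> C -> H -> B -> D: max(14, 7, 14, 4) = 14
G -> D: max(17) = 17
G -> C -> H -> B -> F -> D: max(14, 7, 14, 15, 6) = 15
G -> C -> A -> D: max(14, 12, 7) = 14
Smallest bottleneck: 14.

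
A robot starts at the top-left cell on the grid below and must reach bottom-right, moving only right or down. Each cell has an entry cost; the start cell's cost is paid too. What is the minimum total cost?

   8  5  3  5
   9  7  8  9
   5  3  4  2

Cheapest: r0c0 r0c1 r1c1 r2c1 r2c2 r2c3
  8 + 5 + 7 + 3 + 4 + 2 = 29
For comparison, the top-then-right route costs 32.

29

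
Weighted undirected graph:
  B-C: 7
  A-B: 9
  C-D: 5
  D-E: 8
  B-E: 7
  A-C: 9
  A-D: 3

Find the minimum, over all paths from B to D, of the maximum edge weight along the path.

7

Checking several routes:
B -> A -> D: max(9, 3) = 9
B -> E -> D: max(7, 8) = 8
B -> C -> D: max(7, 5) = 7
Smallest bottleneck: 7.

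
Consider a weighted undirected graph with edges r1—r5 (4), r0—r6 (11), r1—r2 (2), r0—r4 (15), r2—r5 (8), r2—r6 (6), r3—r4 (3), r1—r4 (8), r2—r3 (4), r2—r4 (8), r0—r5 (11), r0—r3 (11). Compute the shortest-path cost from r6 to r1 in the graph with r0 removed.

A few of the r6→r1 routes:
r6→r2→r3→r4→r1: 6 + 4 + 3 + 8 = 21
r6→r2→r1: 6 + 2 = 8
r6→r2→r5→r1: 6 + 8 + 4 = 18
Best route has total 8.

8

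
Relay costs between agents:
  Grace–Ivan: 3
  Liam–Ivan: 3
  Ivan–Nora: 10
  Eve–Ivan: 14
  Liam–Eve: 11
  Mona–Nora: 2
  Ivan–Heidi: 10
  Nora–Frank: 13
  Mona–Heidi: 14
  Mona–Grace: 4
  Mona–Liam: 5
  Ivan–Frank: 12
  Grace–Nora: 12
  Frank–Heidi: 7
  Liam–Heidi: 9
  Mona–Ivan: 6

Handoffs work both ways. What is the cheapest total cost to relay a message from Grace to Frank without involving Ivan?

19

Paths from Grace to Frank avoiding Ivan:
Grace-Nora-Mona-Liam-Heidi-Frank: 12 + 2 + 5 + 9 + 7 = 35
Grace-Nora-Mona-Heidi-Frank: 12 + 2 + 14 + 7 = 35
Grace-Mona-Nora-Frank: 4 + 2 + 13 = 19
Grace-Mona-Heidi-Frank: 4 + 14 + 7 = 25
Grace-Nora-Frank: 12 + 13 = 25
Grace-Mona-Liam-Heidi-Frank: 4 + 5 + 9 + 7 = 25
The minimum is 19.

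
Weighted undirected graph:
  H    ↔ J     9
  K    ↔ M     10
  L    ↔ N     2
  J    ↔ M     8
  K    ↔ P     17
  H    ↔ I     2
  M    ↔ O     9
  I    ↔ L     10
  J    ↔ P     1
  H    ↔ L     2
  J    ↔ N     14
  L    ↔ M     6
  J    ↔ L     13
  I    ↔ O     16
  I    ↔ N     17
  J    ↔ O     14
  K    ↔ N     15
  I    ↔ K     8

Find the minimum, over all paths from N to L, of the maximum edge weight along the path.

2

A few of the N→L routes:
N-J-M-L: max(14, 8, 6) = 14
N-L: max(2) = 2
N-J-L: max(14, 13) = 14
Best route has worst link 2.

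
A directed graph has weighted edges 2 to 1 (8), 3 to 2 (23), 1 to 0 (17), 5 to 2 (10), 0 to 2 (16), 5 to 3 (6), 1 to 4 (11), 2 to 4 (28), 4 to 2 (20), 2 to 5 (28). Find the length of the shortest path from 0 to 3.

Paths from 0 to 3:
0→2→5→3: 16 + 28 + 6 = 50
Best route has total 50.

50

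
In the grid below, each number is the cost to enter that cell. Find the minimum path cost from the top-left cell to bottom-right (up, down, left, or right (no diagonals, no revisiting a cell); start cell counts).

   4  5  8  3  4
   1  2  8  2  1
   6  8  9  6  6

Take r0c0 → r1c0 → r1c1 → r1c2 → r1c3 → r1c4 → r2c4 for a total of 4 + 1 + 2 + 8 + 2 + 1 + 6 = 24.

24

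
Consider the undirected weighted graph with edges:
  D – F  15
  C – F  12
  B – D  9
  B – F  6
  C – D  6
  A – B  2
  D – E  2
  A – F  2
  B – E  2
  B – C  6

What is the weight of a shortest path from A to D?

Comparing a few candidate routes:
A - B - D: 2 + 9 = 11
A - F - B - E - D: 2 + 6 + 2 + 2 = 12
A - B - E - D: 2 + 2 + 2 = 6
Shortest: 6.

6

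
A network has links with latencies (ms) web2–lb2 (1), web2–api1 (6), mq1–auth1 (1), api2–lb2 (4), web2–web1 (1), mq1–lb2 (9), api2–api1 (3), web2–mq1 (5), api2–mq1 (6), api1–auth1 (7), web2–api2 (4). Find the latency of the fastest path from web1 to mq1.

A few of the web1→mq1 routes:
web1 - web2 - api2 - mq1: 1 + 4 + 6 = 11
web1 - web2 - api1 - auth1 - mq1: 1 + 6 + 7 + 1 = 15
web1 - web2 - lb2 - api2 - mq1: 1 + 1 + 4 + 6 = 12
web1 - web2 - mq1: 1 + 5 = 6
web1 - web2 - lb2 - mq1: 1 + 1 + 9 = 11
The minimum is 6 ms.

6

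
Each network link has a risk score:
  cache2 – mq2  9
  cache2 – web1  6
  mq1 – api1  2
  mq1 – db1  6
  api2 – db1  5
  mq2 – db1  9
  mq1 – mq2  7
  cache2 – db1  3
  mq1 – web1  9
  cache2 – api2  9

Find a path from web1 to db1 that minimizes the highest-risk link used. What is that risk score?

Comparing a few candidate routes:
web1-cache2-db1: max(6, 3) = 6
web1-cache2-mq2-db1: max(6, 9, 9) = 9
web1-cache2-api2-db1: max(6, 9, 5) = 9
web1-cache2-mq2-mq1-db1: max(6, 9, 7, 6) = 9
The minimum achievable maximum is 6.

6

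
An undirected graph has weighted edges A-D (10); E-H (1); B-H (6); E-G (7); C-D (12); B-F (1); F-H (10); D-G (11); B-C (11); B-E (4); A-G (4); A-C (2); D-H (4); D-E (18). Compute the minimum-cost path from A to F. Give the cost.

14

Comparing a few candidate routes:
A -> G -> E -> B -> F: 4 + 7 + 4 + 1 = 16
A -> G -> E -> H -> B -> F: 4 + 7 + 1 + 6 + 1 = 19
A -> D -> H -> B -> F: 10 + 4 + 6 + 1 = 21
A -> C -> B -> F: 2 + 11 + 1 = 14
A -> D -> H -> E -> B -> F: 10 + 4 + 1 + 4 + 1 = 20
The minimum is 14.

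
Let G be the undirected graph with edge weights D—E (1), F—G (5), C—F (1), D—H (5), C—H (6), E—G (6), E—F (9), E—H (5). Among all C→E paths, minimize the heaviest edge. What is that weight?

6

Routes from C to E:
C - F - E: max(1, 9) = 9
C - H - D - E: max(6, 5, 1) = 6
C - F - G - E: max(1, 5, 6) = 6
C - H - E: max(6, 5) = 6
Best route has worst link 6.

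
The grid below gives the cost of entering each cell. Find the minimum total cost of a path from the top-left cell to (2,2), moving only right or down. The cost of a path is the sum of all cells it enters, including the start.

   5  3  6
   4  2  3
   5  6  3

16

Best path: (0,0) → (0,1) → (1,1) → (1,2) → (2,2)
Cost: 5 + 3 + 2 + 3 + 3 = 16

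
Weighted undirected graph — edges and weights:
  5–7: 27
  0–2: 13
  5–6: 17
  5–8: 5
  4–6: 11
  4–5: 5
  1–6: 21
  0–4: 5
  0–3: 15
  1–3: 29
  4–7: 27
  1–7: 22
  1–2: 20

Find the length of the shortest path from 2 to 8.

A few of the 2→8 routes:
2 → 0 → 4 → 6 → 5 → 8: 13 + 5 + 11 + 17 + 5 = 51
2 → 0 → 4 → 5 → 8: 13 + 5 + 5 + 5 = 28
2 → 1 → 6 → 4 → 5 → 8: 20 + 21 + 11 + 5 + 5 = 62
Best route has total 28.

28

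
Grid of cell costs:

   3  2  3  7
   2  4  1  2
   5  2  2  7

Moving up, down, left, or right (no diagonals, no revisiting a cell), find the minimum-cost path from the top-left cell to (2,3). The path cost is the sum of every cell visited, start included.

Take r0c0→r0c1→r0c2→r1c2→r1c3→r2c3 for a total of 3 + 2 + 3 + 1 + 2 + 7 = 18.

18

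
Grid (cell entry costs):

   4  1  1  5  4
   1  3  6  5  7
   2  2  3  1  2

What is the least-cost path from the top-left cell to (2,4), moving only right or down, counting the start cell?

Cheapest: r0c0 r1c0 r2c0 r2c1 r2c2 r2c3 r2c4
  4 + 1 + 2 + 2 + 3 + 1 + 2 = 15
(Top row then right column would cost 24.)

15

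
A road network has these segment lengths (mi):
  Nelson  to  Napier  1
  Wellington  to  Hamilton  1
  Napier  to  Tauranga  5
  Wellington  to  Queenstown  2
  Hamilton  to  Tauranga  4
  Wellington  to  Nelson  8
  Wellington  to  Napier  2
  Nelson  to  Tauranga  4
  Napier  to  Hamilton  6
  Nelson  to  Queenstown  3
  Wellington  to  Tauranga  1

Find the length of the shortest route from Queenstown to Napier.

4

Comparing a few candidate routes:
Queenstown - Nelson - Napier: 3 + 1 = 4
Queenstown - Wellington - Napier: 2 + 2 = 4
Queenstown - Wellington - Tauranga - Napier: 2 + 1 + 5 = 8
Best route has total 4 mi.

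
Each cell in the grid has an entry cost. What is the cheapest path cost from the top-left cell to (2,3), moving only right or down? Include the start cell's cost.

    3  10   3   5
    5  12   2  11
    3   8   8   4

30

One optimal route is (0,0) (0,1) (0,2) (1,2) (2,2) (2,3).
Its cost is 3 + 10 + 3 + 2 + 8 + 4 = 30.
For comparison, the top-then-right route costs 36.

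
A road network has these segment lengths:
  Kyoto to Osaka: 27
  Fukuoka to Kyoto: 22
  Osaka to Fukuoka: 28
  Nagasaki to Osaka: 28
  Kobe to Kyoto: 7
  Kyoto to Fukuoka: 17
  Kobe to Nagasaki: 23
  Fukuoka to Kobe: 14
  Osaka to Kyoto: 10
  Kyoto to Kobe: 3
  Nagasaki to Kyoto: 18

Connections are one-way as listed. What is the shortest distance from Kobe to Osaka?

34

Paths from Kobe to Osaka:
Kobe-Nagasaki-Kyoto-Osaka: 23 + 18 + 27 = 68
Kobe-Kyoto-Osaka: 7 + 27 = 34
Kobe-Nagasaki-Osaka: 23 + 28 = 51
Best route has total 34.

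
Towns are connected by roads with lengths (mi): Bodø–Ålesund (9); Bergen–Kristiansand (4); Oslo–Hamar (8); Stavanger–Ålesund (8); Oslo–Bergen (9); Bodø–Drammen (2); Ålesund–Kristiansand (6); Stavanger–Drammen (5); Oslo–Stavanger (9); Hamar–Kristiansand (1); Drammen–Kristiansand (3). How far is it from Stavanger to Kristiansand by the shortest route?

8

Checking several routes:
Stavanger → Oslo → Hamar → Kristiansand: 9 + 8 + 1 = 18
Stavanger → Ålesund → Bodø → Drammen → Kristiansand: 8 + 9 + 2 + 3 = 22
Stavanger → Drammen → Bodø → Ålesund → Kristiansand: 5 + 2 + 9 + 6 = 22
Stavanger → Ålesund → Kristiansand: 8 + 6 = 14
Stavanger → Drammen → Kristiansand: 5 + 3 = 8
Shortest: 8 mi.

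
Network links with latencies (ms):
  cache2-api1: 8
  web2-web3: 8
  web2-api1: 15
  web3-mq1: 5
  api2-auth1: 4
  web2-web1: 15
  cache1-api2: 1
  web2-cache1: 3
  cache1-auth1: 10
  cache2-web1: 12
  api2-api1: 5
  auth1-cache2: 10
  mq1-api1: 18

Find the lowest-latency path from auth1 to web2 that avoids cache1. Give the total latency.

Checking several routes:
auth1→cache2→api1→web2: 10 + 8 + 15 = 33
auth1→api2→api1→web2: 4 + 5 + 15 = 24
auth1→cache2→web1→web2: 10 + 12 + 15 = 37
The minimum is 24 ms.

24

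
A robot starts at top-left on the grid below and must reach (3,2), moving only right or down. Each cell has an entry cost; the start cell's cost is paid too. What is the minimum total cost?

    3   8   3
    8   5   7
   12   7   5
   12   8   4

One optimal route is (0,0) (0,1) (0,2) (1,2) (2,2) (3,2).
Its cost is 3 + 8 + 3 + 7 + 5 + 4 = 30.

30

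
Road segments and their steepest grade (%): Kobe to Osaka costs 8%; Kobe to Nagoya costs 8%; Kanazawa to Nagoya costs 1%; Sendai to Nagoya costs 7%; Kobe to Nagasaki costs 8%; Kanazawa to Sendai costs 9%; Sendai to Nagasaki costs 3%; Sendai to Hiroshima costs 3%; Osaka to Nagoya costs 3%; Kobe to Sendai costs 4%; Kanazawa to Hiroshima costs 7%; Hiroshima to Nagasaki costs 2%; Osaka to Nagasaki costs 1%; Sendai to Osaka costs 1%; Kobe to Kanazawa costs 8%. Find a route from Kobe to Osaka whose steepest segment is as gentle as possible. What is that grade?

4

Checking several routes:
Kobe→Sendai→Hiroshima→Kanazawa→Nagoya→Osaka: max(4, 3, 7, 1, 3) = 7
Kobe→Sendai→Nagasaki→Osaka: max(4, 3, 1) = 4
Kobe→Sendai→Nagasaki→Hiroshima→Kanazawa→Nagoya→Osaka: max(4, 3, 2, 7, 1, 3) = 7
Kobe→Sendai→Hiroshima→Nagasaki→Osaka: max(4, 3, 2, 1) = 4
Kobe→Sendai→Osaka: max(4, 1) = 4
Smallest bottleneck: 4%.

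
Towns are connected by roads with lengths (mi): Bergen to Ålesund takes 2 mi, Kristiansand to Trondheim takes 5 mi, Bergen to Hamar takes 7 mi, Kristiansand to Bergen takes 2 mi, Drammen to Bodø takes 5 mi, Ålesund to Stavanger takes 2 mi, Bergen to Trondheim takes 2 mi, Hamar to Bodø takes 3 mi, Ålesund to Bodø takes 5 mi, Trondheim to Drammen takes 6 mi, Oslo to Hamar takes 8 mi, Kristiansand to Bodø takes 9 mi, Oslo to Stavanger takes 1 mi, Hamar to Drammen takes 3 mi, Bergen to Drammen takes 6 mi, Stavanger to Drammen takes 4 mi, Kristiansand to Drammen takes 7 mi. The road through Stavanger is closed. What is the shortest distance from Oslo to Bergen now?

15

A few of the Oslo→Bergen routes:
Oslo - Hamar - Drammen - Bergen: 8 + 3 + 6 = 17
Oslo - Hamar - Bodø - Ålesund - Bergen: 8 + 3 + 5 + 2 = 18
Oslo - Hamar - Drammen - Trondheim - Bergen: 8 + 3 + 6 + 2 = 19
Oslo - Hamar - Bergen: 8 + 7 = 15
Shortest: 15 mi.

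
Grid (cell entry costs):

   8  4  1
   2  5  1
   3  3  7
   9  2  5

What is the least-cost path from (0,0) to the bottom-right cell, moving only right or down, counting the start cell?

23

Cheapest: r0c0→r1c0→r2c0→r2c1→r3c1→r3c2
  8 + 2 + 3 + 3 + 2 + 5 = 23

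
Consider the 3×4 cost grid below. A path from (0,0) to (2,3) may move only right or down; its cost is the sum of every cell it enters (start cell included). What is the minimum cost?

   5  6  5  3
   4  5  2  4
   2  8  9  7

27

Path (0,0) (1,0) (1,1) (1,2) (1,3) (2,3): 5 + 4 + 5 + 2 + 4 + 7 = 27.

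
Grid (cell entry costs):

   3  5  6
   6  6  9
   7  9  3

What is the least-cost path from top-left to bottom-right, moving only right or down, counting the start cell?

26

Take r0c0→r0c1→r0c2→r1c2→r2c2 for a total of 3 + 5 + 6 + 9 + 3 = 26.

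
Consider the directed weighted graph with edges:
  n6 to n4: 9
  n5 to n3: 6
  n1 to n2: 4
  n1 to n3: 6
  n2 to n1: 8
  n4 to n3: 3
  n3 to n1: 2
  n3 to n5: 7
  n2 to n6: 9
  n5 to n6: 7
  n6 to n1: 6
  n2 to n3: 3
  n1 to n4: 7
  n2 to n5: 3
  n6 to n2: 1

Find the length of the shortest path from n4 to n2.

9

Candidate routes:
n4 - n3 - n5 - n6 - n1 - n2: 3 + 7 + 7 + 6 + 4 = 27
n4 - n3 - n5 - n6 - n2: 3 + 7 + 7 + 1 = 18
n4 - n3 - n1 - n2: 3 + 2 + 4 = 9
Shortest: 9.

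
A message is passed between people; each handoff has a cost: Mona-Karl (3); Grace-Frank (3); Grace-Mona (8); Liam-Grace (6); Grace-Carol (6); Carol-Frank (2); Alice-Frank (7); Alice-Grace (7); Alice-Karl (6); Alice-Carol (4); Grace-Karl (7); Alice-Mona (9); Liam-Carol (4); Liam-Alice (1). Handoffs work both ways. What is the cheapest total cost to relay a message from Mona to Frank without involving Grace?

Checking several routes:
Mona→Alice→Carol→Frank: 9 + 4 + 2 = 15
Mona→Karl→Alice→Frank: 3 + 6 + 7 = 16
Mona→Karl→Alice→Carol→Frank: 3 + 6 + 4 + 2 = 15
The minimum is 15.

15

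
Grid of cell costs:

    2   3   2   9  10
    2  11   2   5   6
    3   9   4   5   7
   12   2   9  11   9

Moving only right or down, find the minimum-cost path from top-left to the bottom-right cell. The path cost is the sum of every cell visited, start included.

34

Cheapest: [0,0] -> [0,1] -> [0,2] -> [1,2] -> [2,2] -> [2,3] -> [2,4] -> [3,4]
  2 + 3 + 2 + 2 + 4 + 5 + 7 + 9 = 34
For comparison, the top-then-right route costs 48.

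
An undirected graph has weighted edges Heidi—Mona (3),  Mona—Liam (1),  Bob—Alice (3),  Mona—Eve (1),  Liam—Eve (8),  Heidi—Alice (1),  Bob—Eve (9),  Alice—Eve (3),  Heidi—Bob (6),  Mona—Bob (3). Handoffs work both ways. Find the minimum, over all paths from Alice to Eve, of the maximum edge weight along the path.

3

Some routes from Alice to Eve:
Alice → Eve: max(3) = 3
Alice → Bob → Mona → Eve: max(3, 3, 1) = 3
Alice → Heidi → Mona → Eve: max(1, 3, 1) = 3
Best route has worst link 3.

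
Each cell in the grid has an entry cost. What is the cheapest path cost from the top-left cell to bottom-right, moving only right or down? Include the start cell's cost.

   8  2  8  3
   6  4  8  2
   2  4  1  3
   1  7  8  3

25

Cheapest: (0,0) → (0,1) → (1,1) → (2,1) → (2,2) → (2,3) → (3,3)
  8 + 2 + 4 + 4 + 1 + 3 + 3 = 25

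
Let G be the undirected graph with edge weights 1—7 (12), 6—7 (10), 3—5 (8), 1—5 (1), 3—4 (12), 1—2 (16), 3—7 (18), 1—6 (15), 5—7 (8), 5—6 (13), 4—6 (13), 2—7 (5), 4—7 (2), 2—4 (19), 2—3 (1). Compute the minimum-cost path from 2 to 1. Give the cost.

10

A few of the 2→1 routes:
2 -> 7 -> 5 -> 1: 5 + 8 + 1 = 14
2 -> 3 -> 5 -> 1: 1 + 8 + 1 = 10
2 -> 1: 16
Best route has total 10.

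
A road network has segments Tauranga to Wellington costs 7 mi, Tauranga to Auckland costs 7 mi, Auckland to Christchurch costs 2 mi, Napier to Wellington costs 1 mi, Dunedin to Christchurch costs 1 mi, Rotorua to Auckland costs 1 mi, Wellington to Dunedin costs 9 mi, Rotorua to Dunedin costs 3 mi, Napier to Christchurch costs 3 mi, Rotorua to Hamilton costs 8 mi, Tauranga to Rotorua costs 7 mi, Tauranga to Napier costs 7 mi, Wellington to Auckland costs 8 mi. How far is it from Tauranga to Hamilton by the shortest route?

15

Some routes from Tauranga to Hamilton:
Tauranga-Wellington-Napier-Christchurch-Auckland-Rotorua-Hamilton: 7 + 1 + 3 + 2 + 1 + 8 = 22
Tauranga-Auckland-Rotorua-Hamilton: 7 + 1 + 8 = 16
Tauranga-Napier-Christchurch-Auckland-Rotorua-Hamilton: 7 + 3 + 2 + 1 + 8 = 21
Tauranga-Rotorua-Hamilton: 7 + 8 = 15
Tauranga-Napier-Christchurch-Dunedin-Rotorua-Hamilton: 7 + 3 + 1 + 3 + 8 = 22
Tauranga-Auckland-Christchurch-Dunedin-Rotorua-Hamilton: 7 + 2 + 1 + 3 + 8 = 21
Shortest: 15 mi.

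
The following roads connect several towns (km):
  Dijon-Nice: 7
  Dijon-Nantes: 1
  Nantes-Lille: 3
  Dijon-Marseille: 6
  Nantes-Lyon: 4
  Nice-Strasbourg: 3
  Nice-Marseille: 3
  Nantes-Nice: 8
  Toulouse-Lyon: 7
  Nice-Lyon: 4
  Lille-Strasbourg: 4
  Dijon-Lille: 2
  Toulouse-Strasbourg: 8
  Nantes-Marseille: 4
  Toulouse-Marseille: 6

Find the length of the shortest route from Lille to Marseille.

A few of the Lille→Marseille routes:
Lille - Dijon - Nantes - Marseille: 2 + 1 + 4 = 7
Lille - Dijon - Marseille: 2 + 6 = 8
Lille - Nantes - Marseille: 3 + 4 = 7
Best route has total 7 km.

7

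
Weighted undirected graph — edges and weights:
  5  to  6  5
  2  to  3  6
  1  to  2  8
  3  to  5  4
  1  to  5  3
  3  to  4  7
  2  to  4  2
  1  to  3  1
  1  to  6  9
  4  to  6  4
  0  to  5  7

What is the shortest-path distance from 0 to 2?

Checking several routes:
0-5-3-2: 7 + 4 + 6 = 17
0-5-6-4-2: 7 + 5 + 4 + 2 = 18
0-5-1-2: 7 + 3 + 8 = 18
0-5-1-3-4-2: 7 + 3 + 1 + 7 + 2 = 20
0-5-1-3-2: 7 + 3 + 1 + 6 = 17
Shortest: 17.

17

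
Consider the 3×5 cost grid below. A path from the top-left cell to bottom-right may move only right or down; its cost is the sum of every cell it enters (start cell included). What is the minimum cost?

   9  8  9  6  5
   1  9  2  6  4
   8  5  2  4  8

One optimal route is (0,0) (1,0) (1,1) (1,2) (2,2) (2,3) (2,4).
Its cost is 9 + 1 + 9 + 2 + 2 + 4 + 8 = 35.

35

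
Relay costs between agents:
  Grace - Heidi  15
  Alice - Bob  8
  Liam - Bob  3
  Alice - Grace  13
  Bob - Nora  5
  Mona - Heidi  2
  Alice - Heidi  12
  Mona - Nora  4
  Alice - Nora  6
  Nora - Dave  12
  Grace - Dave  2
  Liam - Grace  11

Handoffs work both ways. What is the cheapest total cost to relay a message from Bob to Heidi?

11

Checking several routes:
Bob -> Liam -> Grace -> Heidi: 3 + 11 + 15 = 29
Bob -> Nora -> Alice -> Heidi: 5 + 6 + 12 = 23
Bob -> Alice -> Nora -> Mona -> Heidi: 8 + 6 + 4 + 2 = 20
Bob -> Nora -> Mona -> Heidi: 5 + 4 + 2 = 11
Bob -> Alice -> Heidi: 8 + 12 = 20
The minimum is 11.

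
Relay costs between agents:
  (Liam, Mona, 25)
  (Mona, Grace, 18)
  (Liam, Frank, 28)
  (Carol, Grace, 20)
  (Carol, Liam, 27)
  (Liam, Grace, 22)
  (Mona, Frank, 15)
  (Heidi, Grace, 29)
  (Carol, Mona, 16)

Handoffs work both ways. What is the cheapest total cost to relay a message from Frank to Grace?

33

Checking several routes:
Frank - Liam - Grace: 28 + 22 = 50
Frank - Mona - Carol - Grace: 15 + 16 + 20 = 51
Frank - Mona - Liam - Grace: 15 + 25 + 22 = 62
Frank - Mona - Grace: 15 + 18 = 33
Shortest: 33.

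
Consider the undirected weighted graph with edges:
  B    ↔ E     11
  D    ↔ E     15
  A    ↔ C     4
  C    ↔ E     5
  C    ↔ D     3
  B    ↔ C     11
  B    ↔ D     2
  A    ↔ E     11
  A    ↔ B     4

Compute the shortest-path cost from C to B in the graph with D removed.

Checking several routes:
C -> E -> A -> B: 5 + 11 + 4 = 20
C -> B: 11
C -> A -> B: 4 + 4 = 8
C -> E -> B: 5 + 11 = 16
Best route has total 8.

8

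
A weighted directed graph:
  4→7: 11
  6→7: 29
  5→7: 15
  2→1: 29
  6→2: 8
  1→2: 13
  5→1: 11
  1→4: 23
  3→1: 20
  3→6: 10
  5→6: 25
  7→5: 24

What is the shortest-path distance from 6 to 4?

Routes from 6 to 4:
6-7-5-1-4: 29 + 24 + 11 + 23 = 87
6-2-1-4: 8 + 29 + 23 = 60
Shortest: 60.

60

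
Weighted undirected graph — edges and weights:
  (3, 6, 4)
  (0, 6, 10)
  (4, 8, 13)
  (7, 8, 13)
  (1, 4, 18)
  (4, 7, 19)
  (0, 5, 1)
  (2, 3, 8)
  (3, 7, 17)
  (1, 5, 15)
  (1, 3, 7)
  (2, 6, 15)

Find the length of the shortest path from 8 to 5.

Comparing a few candidate routes:
8→7→3→6→0→5: 13 + 17 + 4 + 10 + 1 = 45
8→7→3→1→5: 13 + 17 + 7 + 15 = 52
8→4→1→5: 13 + 18 + 15 = 46
The minimum is 45.

45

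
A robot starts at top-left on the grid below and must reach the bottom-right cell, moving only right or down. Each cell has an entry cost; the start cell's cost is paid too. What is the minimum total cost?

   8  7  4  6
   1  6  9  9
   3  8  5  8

33

Path [0,0] [1,0] [2,0] [2,1] [2,2] [2,3]: 8 + 1 + 3 + 8 + 5 + 8 = 33.
For comparison, the top-then-right route costs 42.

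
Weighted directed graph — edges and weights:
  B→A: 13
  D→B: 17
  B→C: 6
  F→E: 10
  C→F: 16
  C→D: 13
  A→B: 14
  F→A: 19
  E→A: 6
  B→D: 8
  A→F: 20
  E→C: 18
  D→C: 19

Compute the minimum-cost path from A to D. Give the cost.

Candidate routes:
A -> B -> D: 14 + 8 = 22
A -> F -> E -> C -> D: 20 + 10 + 18 + 13 = 61
A -> B -> C -> D: 14 + 6 + 13 = 33
Best route has total 22.

22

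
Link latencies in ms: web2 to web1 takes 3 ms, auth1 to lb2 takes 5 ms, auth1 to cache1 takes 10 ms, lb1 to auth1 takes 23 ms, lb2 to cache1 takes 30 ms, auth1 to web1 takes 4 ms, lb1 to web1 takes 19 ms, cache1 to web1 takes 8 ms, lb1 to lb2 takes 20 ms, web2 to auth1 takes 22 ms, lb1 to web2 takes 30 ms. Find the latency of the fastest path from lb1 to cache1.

Comparing a few candidate routes:
lb1→web1→auth1→cache1: 19 + 4 + 10 = 33
lb1→auth1→cache1: 23 + 10 = 33
lb1→web1→cache1: 19 + 8 = 27
The minimum is 27 ms.

27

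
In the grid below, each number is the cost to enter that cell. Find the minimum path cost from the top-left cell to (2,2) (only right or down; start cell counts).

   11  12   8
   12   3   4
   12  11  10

40

Take r0c0→r0c1→r1c1→r1c2→r2c2 for a total of 11 + 12 + 3 + 4 + 10 = 40.
(Top row then right column would cost 45.)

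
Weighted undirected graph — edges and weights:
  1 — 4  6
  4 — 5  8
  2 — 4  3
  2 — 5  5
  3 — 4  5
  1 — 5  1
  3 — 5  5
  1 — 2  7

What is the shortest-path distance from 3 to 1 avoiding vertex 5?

Routes from 3 to 1 avoiding 5:
3-4-1: 5 + 6 = 11
3-4-2-1: 5 + 3 + 7 = 15
Best route has total 11.

11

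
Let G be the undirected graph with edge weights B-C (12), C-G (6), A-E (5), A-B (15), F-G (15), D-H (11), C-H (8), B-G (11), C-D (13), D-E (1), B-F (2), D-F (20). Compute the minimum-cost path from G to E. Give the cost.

20

Checking several routes:
G-C-D-E: 6 + 13 + 1 = 20
G-F-D-E: 15 + 20 + 1 = 36
G-C-H-D-E: 6 + 8 + 11 + 1 = 26
G-B-A-E: 11 + 15 + 5 = 31
G-B-F-D-E: 11 + 2 + 20 + 1 = 34
The minimum is 20.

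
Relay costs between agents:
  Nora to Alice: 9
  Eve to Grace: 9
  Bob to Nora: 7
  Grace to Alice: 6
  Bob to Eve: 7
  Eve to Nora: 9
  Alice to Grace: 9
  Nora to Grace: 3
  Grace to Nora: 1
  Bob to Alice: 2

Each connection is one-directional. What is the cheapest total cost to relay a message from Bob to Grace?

A few of the Bob→Grace routes:
Bob - Eve - Nora - Grace: 7 + 9 + 3 = 19
Bob - Alice - Grace: 2 + 9 = 11
Bob - Eve - Grace: 7 + 9 = 16
Bob - Nora - Grace: 7 + 3 = 10
The minimum is 10.

10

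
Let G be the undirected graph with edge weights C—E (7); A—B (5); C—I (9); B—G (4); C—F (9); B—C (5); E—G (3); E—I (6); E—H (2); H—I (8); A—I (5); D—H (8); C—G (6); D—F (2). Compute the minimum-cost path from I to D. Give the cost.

16

Checking several routes:
I -> E -> G -> C -> F -> D: 6 + 3 + 6 + 9 + 2 = 26
I -> C -> F -> D: 9 + 9 + 2 = 20
I -> A -> B -> C -> F -> D: 5 + 5 + 5 + 9 + 2 = 26
I -> E -> H -> D: 6 + 2 + 8 = 16
I -> E -> C -> F -> D: 6 + 7 + 9 + 2 = 24
I -> H -> D: 8 + 8 = 16
The minimum is 16.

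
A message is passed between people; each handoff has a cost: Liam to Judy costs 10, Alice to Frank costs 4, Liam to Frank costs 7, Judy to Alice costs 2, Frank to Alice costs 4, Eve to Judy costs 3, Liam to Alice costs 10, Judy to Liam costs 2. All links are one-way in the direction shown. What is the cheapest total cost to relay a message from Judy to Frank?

Candidate routes:
Judy-Liam-Frank: 2 + 7 = 9
Judy-Alice-Frank: 2 + 4 = 6
Judy-Liam-Alice-Frank: 2 + 10 + 4 = 16
The minimum is 6.

6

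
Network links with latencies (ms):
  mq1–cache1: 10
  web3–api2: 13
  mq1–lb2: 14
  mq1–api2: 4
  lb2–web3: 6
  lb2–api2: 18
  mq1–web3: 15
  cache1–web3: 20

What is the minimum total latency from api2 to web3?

Comparing a few candidate routes:
api2 → mq1 → web3: 4 + 15 = 19
api2 → lb2 → web3: 18 + 6 = 24
api2 → mq1 → lb2 → web3: 4 + 14 + 6 = 24
api2 → web3: 13
The minimum is 13 ms.

13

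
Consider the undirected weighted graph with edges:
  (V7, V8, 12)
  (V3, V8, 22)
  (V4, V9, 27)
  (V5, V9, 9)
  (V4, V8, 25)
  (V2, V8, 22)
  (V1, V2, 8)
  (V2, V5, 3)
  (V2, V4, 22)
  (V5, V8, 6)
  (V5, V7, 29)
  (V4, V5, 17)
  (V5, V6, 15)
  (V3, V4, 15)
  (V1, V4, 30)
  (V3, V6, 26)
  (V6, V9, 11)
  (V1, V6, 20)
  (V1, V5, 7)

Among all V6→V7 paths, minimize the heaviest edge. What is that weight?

12

Checking several routes:
V6 - V9 - V5 - V8 - V7: max(11, 9, 6, 12) = 12
V6 - V5 - V8 - V7: max(15, 6, 12) = 15
V6 - V9 - V5 - V4 - V3 - V8 - V7: max(11, 9, 17, 15, 22, 12) = 22
V6 - V1 - V5 - V8 - V7: max(20, 7, 6, 12) = 20
V6 - V1 - V2 - V5 - V8 - V7: max(20, 8, 3, 6, 12) = 20
Smallest bottleneck: 12.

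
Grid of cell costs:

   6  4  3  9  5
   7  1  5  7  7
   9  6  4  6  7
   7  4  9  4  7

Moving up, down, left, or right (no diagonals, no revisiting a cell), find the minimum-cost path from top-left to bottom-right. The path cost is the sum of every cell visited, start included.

37

Best path: r0c0 -> r0c1 -> r1c1 -> r1c2 -> r2c2 -> r2c3 -> r3c3 -> r3c4
Cost: 6 + 4 + 1 + 5 + 4 + 6 + 4 + 7 = 37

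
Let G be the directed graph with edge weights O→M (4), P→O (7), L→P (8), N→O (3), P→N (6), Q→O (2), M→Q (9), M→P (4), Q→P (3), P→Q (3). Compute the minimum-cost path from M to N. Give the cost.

10

Candidate routes:
M - Q - P - N: 9 + 3 + 6 = 18
M - P - N: 4 + 6 = 10
Shortest: 10.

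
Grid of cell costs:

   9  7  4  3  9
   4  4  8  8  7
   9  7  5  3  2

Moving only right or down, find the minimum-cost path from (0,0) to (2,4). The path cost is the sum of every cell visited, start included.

Path (0,0)→(1,0)→(1,1)→(2,1)→(2,2)→(2,3)→(2,4): 9 + 4 + 4 + 7 + 5 + 3 + 2 = 34.
For comparison, the top-then-right route costs 41.

34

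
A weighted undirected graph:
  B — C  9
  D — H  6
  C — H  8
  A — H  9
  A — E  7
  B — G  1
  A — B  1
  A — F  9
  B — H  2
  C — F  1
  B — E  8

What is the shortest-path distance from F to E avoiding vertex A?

18

Paths from F to E avoiding A:
F - C - H - B - E: 1 + 8 + 2 + 8 = 19
F - C - B - E: 1 + 9 + 8 = 18
Shortest: 18.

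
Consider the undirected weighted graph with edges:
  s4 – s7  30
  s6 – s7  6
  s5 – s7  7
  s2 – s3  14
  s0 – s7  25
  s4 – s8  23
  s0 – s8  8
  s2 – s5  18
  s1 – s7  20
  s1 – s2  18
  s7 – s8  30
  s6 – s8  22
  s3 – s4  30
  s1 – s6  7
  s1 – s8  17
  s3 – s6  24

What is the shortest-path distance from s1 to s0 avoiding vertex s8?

A few of the s1→s0 routes:
s1 - s6 - s7 - s0: 7 + 6 + 25 = 38
s1 - s2 - s3 - s6 - s7 - s0: 18 + 14 + 24 + 6 + 25 = 87
s1 - s7 - s0: 20 + 25 = 45
s1 - s2 - s5 - s7 - s0: 18 + 18 + 7 + 25 = 68
Shortest: 38.

38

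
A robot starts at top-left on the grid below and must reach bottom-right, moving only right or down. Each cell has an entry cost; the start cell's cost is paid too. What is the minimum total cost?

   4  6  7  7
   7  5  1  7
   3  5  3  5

Best path: r0c0 r0c1 r1c1 r1c2 r2c2 r2c3
Cost: 4 + 6 + 5 + 1 + 3 + 5 = 24

24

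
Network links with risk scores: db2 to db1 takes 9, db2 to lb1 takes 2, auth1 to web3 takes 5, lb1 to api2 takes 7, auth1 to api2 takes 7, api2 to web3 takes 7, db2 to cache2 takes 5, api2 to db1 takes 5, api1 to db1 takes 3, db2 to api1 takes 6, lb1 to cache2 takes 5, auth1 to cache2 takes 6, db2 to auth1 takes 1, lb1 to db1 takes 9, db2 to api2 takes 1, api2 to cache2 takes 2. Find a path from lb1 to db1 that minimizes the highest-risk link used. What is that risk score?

5

Some routes from lb1 to db1:
lb1 -> cache2 -> api2 -> db1: max(5, 2, 5) = 5
lb1 -> db2 -> api2 -> db1: max(2, 1, 5) = 5
lb1 -> cache2 -> db2 -> api2 -> db1: max(5, 5, 1, 5) = 5
lb1 -> db2 -> cache2 -> api2 -> db1: max(2, 5, 2, 5) = 5
Smallest bottleneck: 5.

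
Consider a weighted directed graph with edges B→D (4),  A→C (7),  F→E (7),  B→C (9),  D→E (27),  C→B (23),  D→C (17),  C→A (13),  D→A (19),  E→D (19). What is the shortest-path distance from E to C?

Paths from E to C:
E -> D -> A -> C: 19 + 19 + 7 = 45
E -> D -> C: 19 + 17 = 36
Shortest: 36.

36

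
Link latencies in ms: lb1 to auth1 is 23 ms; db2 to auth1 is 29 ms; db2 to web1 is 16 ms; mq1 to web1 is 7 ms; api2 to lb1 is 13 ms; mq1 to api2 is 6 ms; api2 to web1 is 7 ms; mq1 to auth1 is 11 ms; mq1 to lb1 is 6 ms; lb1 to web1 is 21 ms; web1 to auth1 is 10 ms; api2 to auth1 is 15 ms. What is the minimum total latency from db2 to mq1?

Comparing a few candidate routes:
db2→web1→mq1: 16 + 7 = 23
db2→web1→auth1→mq1: 16 + 10 + 11 = 37
db2→web1→api2→lb1→mq1: 16 + 7 + 13 + 6 = 42
db2→auth1→mq1: 29 + 11 = 40
db2→web1→api2→mq1: 16 + 7 + 6 = 29
The minimum is 23 ms.

23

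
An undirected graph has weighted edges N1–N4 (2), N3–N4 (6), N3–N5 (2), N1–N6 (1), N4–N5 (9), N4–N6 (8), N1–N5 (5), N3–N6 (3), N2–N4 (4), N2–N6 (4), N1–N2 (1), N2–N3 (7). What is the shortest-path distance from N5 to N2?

Comparing a few candidate routes:
N5-N1-N6-N2: 5 + 1 + 4 = 10
N5-N3-N6-N1-N2: 2 + 3 + 1 + 1 = 7
N5-N3-N4-N1-N2: 2 + 6 + 2 + 1 = 11
N5-N3-N6-N2: 2 + 3 + 4 = 9
N5-N1-N2: 5 + 1 = 6
N5-N3-N2: 2 + 7 = 9
Best route has total 6.

6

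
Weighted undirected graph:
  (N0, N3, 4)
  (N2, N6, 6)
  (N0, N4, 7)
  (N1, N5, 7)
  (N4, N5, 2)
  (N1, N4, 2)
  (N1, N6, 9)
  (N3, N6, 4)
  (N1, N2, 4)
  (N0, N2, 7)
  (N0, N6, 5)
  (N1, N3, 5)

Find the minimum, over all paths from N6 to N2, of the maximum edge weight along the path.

Checking several routes:
N6-N0-N3-N1-N2: max(5, 4, 5, 4) = 5
N6-N2: max(6) = 6
N6-N3-N0-N2: max(4, 4, 7) = 7
N6-N3-N1-N2: max(4, 5, 4) = 5
Smallest bottleneck: 5.

5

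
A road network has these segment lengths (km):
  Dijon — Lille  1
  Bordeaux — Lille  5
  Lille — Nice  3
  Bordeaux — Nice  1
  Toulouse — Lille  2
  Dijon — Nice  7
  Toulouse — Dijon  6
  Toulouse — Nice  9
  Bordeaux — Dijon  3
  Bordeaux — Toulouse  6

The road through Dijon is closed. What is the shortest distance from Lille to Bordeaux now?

Checking several routes:
Lille → Bordeaux: 5
Lille → Toulouse → Bordeaux: 2 + 6 = 8
Lille → Toulouse → Nice → Bordeaux: 2 + 9 + 1 = 12
Lille → Nice → Bordeaux: 3 + 1 = 4
Best route has total 4 km.

4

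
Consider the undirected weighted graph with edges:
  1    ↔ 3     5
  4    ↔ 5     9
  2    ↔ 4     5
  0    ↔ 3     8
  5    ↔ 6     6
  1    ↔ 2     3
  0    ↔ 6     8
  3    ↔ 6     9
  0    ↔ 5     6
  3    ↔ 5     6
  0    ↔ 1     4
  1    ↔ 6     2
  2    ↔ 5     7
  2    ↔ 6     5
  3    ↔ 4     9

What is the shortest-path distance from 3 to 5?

6

Checking several routes:
3 -> 1 -> 6 -> 5: 5 + 2 + 6 = 13
3 -> 0 -> 5: 8 + 6 = 14
3 -> 5: 6
The minimum is 6.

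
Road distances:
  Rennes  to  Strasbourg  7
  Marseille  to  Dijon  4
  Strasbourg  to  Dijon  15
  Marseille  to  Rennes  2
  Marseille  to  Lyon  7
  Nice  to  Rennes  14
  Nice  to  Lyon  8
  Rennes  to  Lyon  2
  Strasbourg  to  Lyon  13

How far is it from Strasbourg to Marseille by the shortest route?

Some routes from Strasbourg to Marseille:
Strasbourg→Rennes→Lyon→Marseille: 7 + 2 + 7 = 16
Strasbourg→Dijon→Marseille: 15 + 4 = 19
Strasbourg→Rennes→Marseille: 7 + 2 = 9
Strasbourg→Lyon→Rennes→Marseille: 13 + 2 + 2 = 17
The minimum is 9.

9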